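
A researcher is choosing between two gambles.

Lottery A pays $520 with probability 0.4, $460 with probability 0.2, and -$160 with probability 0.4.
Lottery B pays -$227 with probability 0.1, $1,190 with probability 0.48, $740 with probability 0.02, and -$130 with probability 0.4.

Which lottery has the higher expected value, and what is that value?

Lottery B ($511.30)

Lottery A = 0.4 × 520 + 0.2 × 460 + 0.4 × (-160) = 208 + 92 − 64 = 236
Lottery B = 0.1 × (-227) + 0.48 × 1190 + 0.02 × 740 + 0.4 × (-130) = -22.7 + 571.2 + 14.8 − 52 = 511.3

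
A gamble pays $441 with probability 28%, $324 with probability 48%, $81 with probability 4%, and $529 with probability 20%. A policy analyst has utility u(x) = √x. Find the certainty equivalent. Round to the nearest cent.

E[u] = 0.28·√441 + 0.48·√324 + 0.04·√81 + 0.2·√529 = 0.28·21 + 0.48·18 + 0.04·9 + 0.2·23 = 19.48
CE = (19.48)² = 379.4704

$379.47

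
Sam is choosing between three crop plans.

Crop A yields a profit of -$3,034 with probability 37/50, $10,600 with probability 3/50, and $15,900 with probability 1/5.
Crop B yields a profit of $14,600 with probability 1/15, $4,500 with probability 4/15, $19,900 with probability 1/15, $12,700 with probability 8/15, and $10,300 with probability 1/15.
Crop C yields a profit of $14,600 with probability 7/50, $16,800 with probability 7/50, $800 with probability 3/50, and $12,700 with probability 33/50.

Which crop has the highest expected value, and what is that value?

Crop A = 37/50 × (-3034) + 3/50 × 10600 + 1/5 × 15900 = -2245.16 + 636 + 3180 = 1570.84
Crop B = 1/15 × 14600 + 4/15 × 4500 + 1/15 × 19900 + 8/15 × 12700 + 1/15 × 10300 = 973.3333 + 1200 + 1326.6667 + 6773.3333 + 686.6667 = 10960
Crop C = 7/50 × 14600 + 7/50 × 16800 + 3/50 × 800 + 33/50 × 12700 = 2044 + 2352 + 48 + 8382 = 12826

Crop C ($12,826)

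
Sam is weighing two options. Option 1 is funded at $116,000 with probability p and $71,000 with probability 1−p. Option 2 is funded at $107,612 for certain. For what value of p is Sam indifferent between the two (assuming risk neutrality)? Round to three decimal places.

p = 0.814

p·116000 + (1−p)·71000 = 107612
45000p + 71000 = 107612
p = (107612 − 71000) / 45000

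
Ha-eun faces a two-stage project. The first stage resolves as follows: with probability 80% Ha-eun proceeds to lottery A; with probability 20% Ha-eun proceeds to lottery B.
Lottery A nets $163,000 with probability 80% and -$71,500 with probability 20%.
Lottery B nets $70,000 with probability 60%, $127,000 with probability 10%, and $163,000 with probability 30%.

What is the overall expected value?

$113,600

EV(A) = 0.8 × 163000 + 0.2 × (-71500) = 130400 − 14300 = 116100
EV(B) = 0.6 × 70000 + 0.1 × 127000 + 0.3 × 163000 = 42000 + 12700 + 48900 = 103600
Overall = 0.8 × 116100 + 0.2 × 103600 = 92880 + 20720 = 113600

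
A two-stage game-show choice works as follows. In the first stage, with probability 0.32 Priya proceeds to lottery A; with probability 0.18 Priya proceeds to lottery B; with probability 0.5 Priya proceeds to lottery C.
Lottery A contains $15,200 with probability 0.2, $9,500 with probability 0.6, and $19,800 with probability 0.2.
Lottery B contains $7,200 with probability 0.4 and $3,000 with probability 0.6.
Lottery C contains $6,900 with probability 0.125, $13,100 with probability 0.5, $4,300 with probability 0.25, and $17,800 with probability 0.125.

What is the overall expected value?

$10,262.65

EV(A) = 0.2 × 15200 + 0.6 × 9500 + 0.2 × 19800 = 3040 + 5700 + 3960 = 12700
EV(B) = 0.4 × 7200 + 0.6 × 3000 = 2880 + 1800 = 4680
EV(C) = 0.125 × 6900 + 0.5 × 13100 + 0.25 × 4300 + 0.125 × 17800 = 862.5 + 6550 + 1075 + 2225 = 10712.5
Overall = 0.32 × 12700 + 0.18 × 4680 + 0.5 × 10712.5 = 4064 + 842.4 + 5356.25 = 10262.65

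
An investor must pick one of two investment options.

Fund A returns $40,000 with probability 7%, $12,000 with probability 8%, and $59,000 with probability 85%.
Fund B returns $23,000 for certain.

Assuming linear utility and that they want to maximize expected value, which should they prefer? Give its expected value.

Fund A = 0.07 × 40000 + 0.08 × 12000 + 0.85 × 59000 = 2800 + 960 + 50150 = 53910
Fund B: 23000 (certain)

Fund A ($53,910)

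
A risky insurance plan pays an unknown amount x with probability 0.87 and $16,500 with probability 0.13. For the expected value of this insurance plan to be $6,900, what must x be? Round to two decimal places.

x = $5,465.52

0.87·x + 0.13·16500 = 6900
0.87·x = 6900 − 2145 = 4755
x = 4755 / 0.87 = 5465.5172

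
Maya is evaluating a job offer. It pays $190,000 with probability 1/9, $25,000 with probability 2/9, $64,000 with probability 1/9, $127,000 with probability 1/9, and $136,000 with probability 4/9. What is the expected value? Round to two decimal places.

$108,333.33

EV = 1/9 × 190000 + 2/9 × 25000 + 1/9 × 64000 + 1/9 × 127000 + 4/9 × 136000 = 21111.1111 + 5555.5556 + 7111.1111 + 14111.1111 + 60444.4444 = 108333.3333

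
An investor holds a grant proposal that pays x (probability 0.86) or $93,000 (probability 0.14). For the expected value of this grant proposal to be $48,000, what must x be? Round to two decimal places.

0.86·x + 0.14·93000 = 48000
0.86·x = 48000 − 13020 = 34980
x = 34980 / 0.86 = 40674.4186

x = $40,674.42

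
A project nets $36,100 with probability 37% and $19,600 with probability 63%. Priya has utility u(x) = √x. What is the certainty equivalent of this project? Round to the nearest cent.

E[u] = 0.37·√36100 + 0.63·√19600 = 0.37·190 + 0.63·140 = 158.5
CE = (158.5)² = 25122.25

$25,122.25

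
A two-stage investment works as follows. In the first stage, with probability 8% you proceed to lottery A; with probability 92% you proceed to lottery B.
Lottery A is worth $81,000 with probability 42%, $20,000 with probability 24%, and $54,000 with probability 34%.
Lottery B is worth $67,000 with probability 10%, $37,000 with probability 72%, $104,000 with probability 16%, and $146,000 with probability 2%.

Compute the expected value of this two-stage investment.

$53,242.40

EV(A) = 0.42 × 81000 + 0.24 × 20000 + 0.34 × 54000 = 34020 + 4800 + 18360 = 57180
EV(B) = 0.1 × 67000 + 0.72 × 37000 + 0.16 × 104000 + 0.02 × 146000 = 6700 + 26640 + 16640 + 2920 = 52900
Overall = 0.08 × 57180 + 0.92 × 52900 = 4574.4 + 48668 = 53242.4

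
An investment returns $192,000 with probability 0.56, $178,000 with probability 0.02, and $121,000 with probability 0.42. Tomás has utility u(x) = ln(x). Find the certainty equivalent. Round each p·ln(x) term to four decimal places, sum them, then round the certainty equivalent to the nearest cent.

E[u] = 0.56·ln(192000) + 0.02·ln(178000) + 0.42·ln(121000) = 6.8125 + 0.2418 + 4.9155 = 11.9698
CE = e^11.9698 ≈ 157913.07

$157,913.07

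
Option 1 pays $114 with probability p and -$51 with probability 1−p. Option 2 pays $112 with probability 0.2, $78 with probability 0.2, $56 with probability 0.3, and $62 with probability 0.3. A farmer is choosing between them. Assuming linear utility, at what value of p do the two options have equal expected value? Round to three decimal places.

p = 0.754

EV(Option 2) = 0.2 × 112 + 0.2 × 78 + 0.3 × 56 + 0.3 × 62 = 22.4 + 15.6 + 16.8 + 18.6 = 73.4
p·114 + (1−p)·(-51) = 73.4
165p − 51 = 73.4
p = (73.4 + 51) / 165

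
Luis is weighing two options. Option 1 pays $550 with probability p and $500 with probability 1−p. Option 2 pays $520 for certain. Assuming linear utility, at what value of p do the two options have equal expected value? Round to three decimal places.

p·550 + (1−p)·500 = 520
50p + 500 = 520
p = (520 − 500) / 50

p = 0.400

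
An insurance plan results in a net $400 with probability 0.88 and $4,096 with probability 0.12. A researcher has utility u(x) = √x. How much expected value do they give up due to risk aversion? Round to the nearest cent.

E[u] = 0.88·√400 + 0.12·√4096 = 0.88·20 + 0.12·64 = 25.28
CE = (25.28)² = 639.0784
Risk premium = EV − CE = 843.52 − 639.0784 = 204.4416

$204.44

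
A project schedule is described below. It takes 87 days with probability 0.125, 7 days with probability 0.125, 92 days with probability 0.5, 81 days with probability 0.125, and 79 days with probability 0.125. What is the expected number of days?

EV = 0.125 × 87 + 0.125 × 7 + 0.5 × 92 + 0.125 × 81 + 0.125 × 79 = 10.875 + 0.875 + 46 + 10.125 + 9.875 = 77.75

77.75 days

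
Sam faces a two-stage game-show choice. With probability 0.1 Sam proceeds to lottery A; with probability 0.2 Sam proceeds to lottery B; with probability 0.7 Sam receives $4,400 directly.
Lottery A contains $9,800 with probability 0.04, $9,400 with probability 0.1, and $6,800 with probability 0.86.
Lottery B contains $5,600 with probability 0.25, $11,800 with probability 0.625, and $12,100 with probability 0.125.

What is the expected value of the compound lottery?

$5,855.50

EV(A) = 0.04 × 9800 + 0.1 × 9400 + 0.86 × 6800 = 392 + 940 + 5848 = 7180
EV(B) = 0.25 × 5600 + 0.625 × 11800 + 0.125 × 12100 = 1400 + 7375 + 1512.5 = 10287.5
Branch C: 4400 (certain)
Overall = 0.1 × 7180 + 0.2 × 10287.5 + 0.7 × 4400 = 718 + 2057.5 + 3080 = 5855.5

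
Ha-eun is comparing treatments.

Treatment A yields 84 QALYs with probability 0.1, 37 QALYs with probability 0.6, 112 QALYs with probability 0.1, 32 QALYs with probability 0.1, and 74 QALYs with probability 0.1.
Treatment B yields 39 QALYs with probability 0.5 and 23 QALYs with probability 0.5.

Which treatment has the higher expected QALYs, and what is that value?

Treatment A = 0.1 × 84 + 0.6 × 37 + 0.1 × 112 + 0.1 × 32 + 0.1 × 74 = 8.4 + 22.2 + 11.2 + 3.2 + 7.4 = 52.4
Treatment B = 0.5 × 39 + 0.5 × 23 = 19.5 + 11.5 = 31

Treatment A (52.4 QALYs)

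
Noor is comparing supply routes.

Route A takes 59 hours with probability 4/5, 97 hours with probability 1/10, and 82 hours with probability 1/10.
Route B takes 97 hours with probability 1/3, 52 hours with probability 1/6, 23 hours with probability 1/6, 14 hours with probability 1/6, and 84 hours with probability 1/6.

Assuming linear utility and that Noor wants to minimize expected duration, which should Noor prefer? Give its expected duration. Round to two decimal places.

Route A = 4/5 × 59 + 1/10 × 97 + 1/10 × 82 = 47.2 + 9.7 + 8.2 = 65.1
Route B = 1/3 × 97 + 1/6 × 52 + 1/6 × 23 + 1/6 × 14 + 1/6 × 84 = 32.3333 + 8.6667 + 3.8333 + 2.3333 + 14 = 61.1667

Route B (61.17 hours)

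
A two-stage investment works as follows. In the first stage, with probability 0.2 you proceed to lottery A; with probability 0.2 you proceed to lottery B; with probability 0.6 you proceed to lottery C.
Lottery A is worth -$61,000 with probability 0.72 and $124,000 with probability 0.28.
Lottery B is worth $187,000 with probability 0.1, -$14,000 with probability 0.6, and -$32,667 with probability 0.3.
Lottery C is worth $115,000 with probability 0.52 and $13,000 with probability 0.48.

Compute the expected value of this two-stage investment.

EV(A) = 0.72 × (-61000) + 0.28 × 124000 = -43920 + 34720 = -9200
EV(B) = 0.1 × 187000 + 0.6 × (-14000) + 0.3 × (-32667) = 18700 − 8400 − 9800.1 = 499.9
EV(C) = 0.52 × 115000 + 0.48 × 13000 = 59800 + 6240 = 66040
Overall = 0.2 × (-9200) + 0.2 × 499.9 + 0.6 × 66040 = -1840 + 99.98 + 39624 = 37883.98

$37,883.98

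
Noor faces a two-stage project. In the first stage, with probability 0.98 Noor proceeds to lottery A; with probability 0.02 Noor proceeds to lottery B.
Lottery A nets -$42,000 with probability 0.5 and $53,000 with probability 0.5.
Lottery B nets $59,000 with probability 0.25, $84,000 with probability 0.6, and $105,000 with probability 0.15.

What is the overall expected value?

EV(A) = 0.5 × (-42000) + 0.5 × 53000 = -21000 + 26500 = 5500
EV(B) = 0.25 × 59000 + 0.6 × 84000 + 0.15 × 105000 = 14750 + 50400 + 15750 = 80900
Overall = 0.98 × 5500 + 0.02 × 80900 = 5390 + 1618 = 7008

$7,008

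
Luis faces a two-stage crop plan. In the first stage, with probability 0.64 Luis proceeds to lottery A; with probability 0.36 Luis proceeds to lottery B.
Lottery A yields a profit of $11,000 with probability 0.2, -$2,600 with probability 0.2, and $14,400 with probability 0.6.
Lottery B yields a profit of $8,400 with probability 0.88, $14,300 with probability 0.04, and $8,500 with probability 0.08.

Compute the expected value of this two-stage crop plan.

EV(A) = 0.2 × 11000 + 0.2 × (-2600) + 0.6 × 14400 = 2200 − 520 + 8640 = 10320
EV(B) = 0.88 × 8400 + 0.04 × 14300 + 0.08 × 8500 = 7392 + 572 + 680 = 8644
Overall = 0.64 × 10320 + 0.36 × 8644 = 6604.8 + 3111.84 = 9716.64

$9,716.64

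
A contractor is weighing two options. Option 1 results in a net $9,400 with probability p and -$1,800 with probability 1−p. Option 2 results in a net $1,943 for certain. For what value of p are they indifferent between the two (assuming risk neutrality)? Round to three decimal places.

p = 0.334

p·9400 + (1−p)·(-1800) = 1943
11200p − 1800 = 1943
p = (1943 + 1800) / 11200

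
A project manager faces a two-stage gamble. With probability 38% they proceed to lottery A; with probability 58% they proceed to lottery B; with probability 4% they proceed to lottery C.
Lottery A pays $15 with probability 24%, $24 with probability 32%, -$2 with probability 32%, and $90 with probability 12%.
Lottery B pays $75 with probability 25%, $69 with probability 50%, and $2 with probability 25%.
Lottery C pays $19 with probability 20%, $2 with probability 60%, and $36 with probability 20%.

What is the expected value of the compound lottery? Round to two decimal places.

$39.81

EV(A) = 0.24 × 15 + 0.32 × 24 + 0.32 × (-2) + 0.12 × 90 = 3.6 + 7.68 − 0.64 + 10.8 = 21.44
EV(B) = 0.25 × 75 + 0.5 × 69 + 0.25 × 2 = 18.75 + 34.5 + 0.5 = 53.75
EV(C) = 0.2 × 19 + 0.6 × 2 + 0.2 × 36 = 3.8 + 1.2 + 7.2 = 12.2
Overall = 0.38 × 21.44 + 0.58 × 53.75 + 0.04 × 12.2 = 8.1472 + 31.175 + 0.488 = 39.8102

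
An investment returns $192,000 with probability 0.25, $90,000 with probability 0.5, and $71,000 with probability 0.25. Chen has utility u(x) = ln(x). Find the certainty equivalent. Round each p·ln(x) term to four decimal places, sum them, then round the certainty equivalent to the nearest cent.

E[u] = 0.25·ln(192000) + 0.5·ln(90000) + 0.25·ln(71000) = 3.0413 + 5.7038 + 2.7926 = 11.5377
CE = e^11.5377 ≈ 102508.40

$102,508.40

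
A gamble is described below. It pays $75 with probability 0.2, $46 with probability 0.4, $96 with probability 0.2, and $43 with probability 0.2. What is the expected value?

$61.20

EV = 0.2 × 75 + 0.4 × 46 + 0.2 × 96 + 0.2 × 43 = 15 + 18.4 + 19.2 + 8.6 = 61.2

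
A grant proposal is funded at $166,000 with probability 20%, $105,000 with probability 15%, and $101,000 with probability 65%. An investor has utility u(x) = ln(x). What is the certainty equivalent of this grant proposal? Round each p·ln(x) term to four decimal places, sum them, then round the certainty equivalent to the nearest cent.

E[u] = 0.2·ln(166000) + 0.15·ln(105000) + 0.65·ln(101000) = 2.4039 + 1.7343 + 7.4899 = 11.6281
CE = e^11.6281 ≈ 112206.93

$112,206.93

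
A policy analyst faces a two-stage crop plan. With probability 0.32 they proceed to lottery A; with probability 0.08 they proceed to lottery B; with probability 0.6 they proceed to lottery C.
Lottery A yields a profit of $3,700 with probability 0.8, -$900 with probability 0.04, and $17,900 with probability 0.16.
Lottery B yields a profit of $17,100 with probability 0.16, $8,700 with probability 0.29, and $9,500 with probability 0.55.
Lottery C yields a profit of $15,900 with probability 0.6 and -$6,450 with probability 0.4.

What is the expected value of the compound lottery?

EV(A) = 0.8 × 3700 + 0.04 × (-900) + 0.16 × 17900 = 2960 − 36 + 2864 = 5788
EV(B) = 0.16 × 17100 + 0.29 × 8700 + 0.55 × 9500 = 2736 + 2523 + 5225 = 10484
EV(C) = 0.6 × 15900 + 0.4 × (-6450) = 9540 − 2580 = 6960
Overall = 0.32 × 5788 + 0.08 × 10484 + 0.6 × 6960 = 1852.16 + 838.72 + 4176 = 6866.88

$6,866.88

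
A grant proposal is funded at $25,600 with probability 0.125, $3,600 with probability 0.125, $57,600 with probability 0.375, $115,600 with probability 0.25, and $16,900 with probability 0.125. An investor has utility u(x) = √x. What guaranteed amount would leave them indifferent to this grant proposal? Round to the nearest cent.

E[u] = 0.125·√25600 + 0.125·√3600 + 0.375·√57600 + 0.25·√115600 + 0.125·√16900 = 0.125·160 + 0.125·60 + 0.375·240 + 0.25·340 + 0.125·130 = 218.75
CE = (218.75)² = 47851.5625

$47,851.56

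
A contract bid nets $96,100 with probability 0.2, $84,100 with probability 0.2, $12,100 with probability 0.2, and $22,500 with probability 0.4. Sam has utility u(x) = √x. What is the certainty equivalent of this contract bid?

E[u] = 0.2·√96100 + 0.2·√84100 + 0.2·√12100 + 0.4·√22500 = 0.2·310 + 0.2·290 + 0.2·110 + 0.4·150 = 202
CE = (202)² = 40804

$40,804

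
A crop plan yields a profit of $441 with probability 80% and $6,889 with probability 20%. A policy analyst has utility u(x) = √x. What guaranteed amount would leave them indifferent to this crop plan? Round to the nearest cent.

$1,115.56

E[u] = 0.8·√441 + 0.2·√6889 = 0.8·21 + 0.2·83 = 33.4
CE = (33.4)² = 1115.56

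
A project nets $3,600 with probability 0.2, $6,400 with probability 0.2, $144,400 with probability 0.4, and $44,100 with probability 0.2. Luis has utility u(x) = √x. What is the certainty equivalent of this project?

E[u] = 0.2·√3600 + 0.2·√6400 + 0.4·√144400 + 0.2·√44100 = 0.2·60 + 0.2·80 + 0.4·380 + 0.2·210 = 222
CE = (222)² = 49284

$49,284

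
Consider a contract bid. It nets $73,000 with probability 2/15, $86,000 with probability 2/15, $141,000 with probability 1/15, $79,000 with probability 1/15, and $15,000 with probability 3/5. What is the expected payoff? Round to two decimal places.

$44,866.67

EV = 2/15 × 73000 + 2/15 × 86000 + 1/15 × 141000 + 1/15 × 79000 + 3/5 × 15000 = 9733.3333 + 11466.6667 + 9400 + 5266.6667 + 9000 = 44866.6667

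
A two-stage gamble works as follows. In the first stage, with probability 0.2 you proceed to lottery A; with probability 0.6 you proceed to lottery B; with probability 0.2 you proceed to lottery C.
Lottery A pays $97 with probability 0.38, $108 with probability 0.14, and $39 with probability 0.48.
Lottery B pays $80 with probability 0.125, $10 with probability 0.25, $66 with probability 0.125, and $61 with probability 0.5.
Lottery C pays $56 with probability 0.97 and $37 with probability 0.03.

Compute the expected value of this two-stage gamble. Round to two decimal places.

EV(A) = 0.38 × 97 + 0.14 × 108 + 0.48 × 39 = 36.86 + 15.12 + 18.72 = 70.7
EV(B) = 0.125 × 80 + 0.25 × 10 + 0.125 × 66 + 0.5 × 61 = 10 + 2.5 + 8.25 + 30.5 = 51.25
EV(C) = 0.97 × 56 + 0.03 × 37 = 54.32 + 1.11 = 55.43
Overall = 0.2 × 70.7 + 0.6 × 51.25 + 0.2 × 55.43 = 14.14 + 30.75 + 11.086 = 55.976

$55.98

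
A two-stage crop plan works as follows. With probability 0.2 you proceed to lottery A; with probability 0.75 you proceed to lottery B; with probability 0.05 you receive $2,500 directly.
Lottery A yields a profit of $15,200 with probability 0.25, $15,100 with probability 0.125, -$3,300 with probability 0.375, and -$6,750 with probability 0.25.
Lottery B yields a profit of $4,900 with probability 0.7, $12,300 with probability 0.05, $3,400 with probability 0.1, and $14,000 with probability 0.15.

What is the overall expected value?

$5,541.25

EV(A) = 0.25 × 15200 + 0.125 × 15100 + 0.375 × (-3300) + 0.25 × (-6750) = 3800 + 1887.5 − 1237.5 − 1687.5 = 2762.5
EV(B) = 0.7 × 4900 + 0.05 × 12300 + 0.1 × 3400 + 0.15 × 14000 = 3430 + 615 + 340 + 2100 = 6485
Branch C: 2500 (certain)
Overall = 0.2 × 2762.5 + 0.75 × 6485 + 0.05 × 2500 = 552.5 + 4863.75 + 125 = 5541.25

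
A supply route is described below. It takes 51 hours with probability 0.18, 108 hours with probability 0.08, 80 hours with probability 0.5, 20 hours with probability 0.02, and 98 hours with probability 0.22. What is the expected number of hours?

EV = 0.18 × 51 + 0.08 × 108 + 0.5 × 80 + 0.02 × 20 + 0.22 × 98 = 9.18 + 8.64 + 40 + 0.4 + 21.56 = 79.78

79.78 hours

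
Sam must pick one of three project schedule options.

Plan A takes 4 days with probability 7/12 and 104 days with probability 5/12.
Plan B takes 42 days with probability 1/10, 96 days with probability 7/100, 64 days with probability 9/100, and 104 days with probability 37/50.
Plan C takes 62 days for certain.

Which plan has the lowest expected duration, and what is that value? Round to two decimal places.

Plan A = 7/12 × 4 + 5/12 × 104 = 2.3333 + 43.3333 = 45.6667
Plan B = 1/10 × 42 + 7/100 × 96 + 9/100 × 64 + 37/50 × 104 = 4.2 + 6.72 + 5.76 + 76.96 = 93.64
Plan C: 62 (certain)

Plan A (45.67 days)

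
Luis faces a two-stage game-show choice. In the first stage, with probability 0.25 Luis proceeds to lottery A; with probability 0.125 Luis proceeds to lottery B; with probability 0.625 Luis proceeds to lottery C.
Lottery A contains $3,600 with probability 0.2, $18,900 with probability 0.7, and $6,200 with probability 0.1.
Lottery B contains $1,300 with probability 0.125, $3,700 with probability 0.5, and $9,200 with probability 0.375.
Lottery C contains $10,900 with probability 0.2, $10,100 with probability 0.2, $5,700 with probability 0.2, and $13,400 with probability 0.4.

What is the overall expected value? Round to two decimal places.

$11,012.81

EV(A) = 0.2 × 3600 + 0.7 × 18900 + 0.1 × 6200 = 720 + 13230 + 620 = 14570
EV(B) = 0.125 × 1300 + 0.5 × 3700 + 0.375 × 9200 = 162.5 + 1850 + 3450 = 5462.5
EV(C) = 0.2 × 10900 + 0.2 × 10100 + 0.2 × 5700 + 0.4 × 13400 = 2180 + 2020 + 1140 + 5360 = 10700
Overall = 0.25 × 14570 + 0.125 × 5462.5 + 0.625 × 10700 = 3642.5 + 682.8125 + 6687.5 = 11012.8125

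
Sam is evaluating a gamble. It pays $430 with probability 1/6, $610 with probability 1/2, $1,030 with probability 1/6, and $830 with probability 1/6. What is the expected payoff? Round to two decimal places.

EV = 1/6 × 430 + 1/2 × 610 + 1/6 × 1030 + 1/6 × 830 = 71.6667 + 305 + 171.6667 + 138.3333 = 686.6667

$686.67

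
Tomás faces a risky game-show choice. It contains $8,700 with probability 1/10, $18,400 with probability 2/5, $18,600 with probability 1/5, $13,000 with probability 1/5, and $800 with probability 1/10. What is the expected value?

EV = 1/10 × 8700 + 2/5 × 18400 + 1/5 × 18600 + 1/5 × 13000 + 1/10 × 800 = 870 + 7360 + 3720 + 2600 + 80 = 14630

$14,630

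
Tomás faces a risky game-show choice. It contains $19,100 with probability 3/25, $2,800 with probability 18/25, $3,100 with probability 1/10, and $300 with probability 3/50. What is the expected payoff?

EV = 3/25 × 19100 + 18/25 × 2800 + 1/10 × 3100 + 3/50 × 300 = 2292 + 2016 + 310 + 18 = 4636

$4,636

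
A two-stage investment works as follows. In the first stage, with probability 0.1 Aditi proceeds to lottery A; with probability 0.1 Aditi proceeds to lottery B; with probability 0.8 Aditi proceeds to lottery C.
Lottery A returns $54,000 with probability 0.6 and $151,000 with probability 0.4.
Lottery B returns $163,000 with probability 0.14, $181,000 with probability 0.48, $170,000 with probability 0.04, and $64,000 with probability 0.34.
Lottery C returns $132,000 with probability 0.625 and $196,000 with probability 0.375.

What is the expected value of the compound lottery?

EV(A) = 0.6 × 54000 + 0.4 × 151000 = 32400 + 60400 = 92800
EV(B) = 0.14 × 163000 + 0.48 × 181000 + 0.04 × 170000 + 0.34 × 64000 = 22820 + 86880 + 6800 + 21760 = 138260
EV(C) = 0.625 × 132000 + 0.375 × 196000 = 82500 + 73500 = 156000
Overall = 0.1 × 92800 + 0.1 × 138260 + 0.8 × 156000 = 9280 + 13826 + 124800 = 147906

$147,906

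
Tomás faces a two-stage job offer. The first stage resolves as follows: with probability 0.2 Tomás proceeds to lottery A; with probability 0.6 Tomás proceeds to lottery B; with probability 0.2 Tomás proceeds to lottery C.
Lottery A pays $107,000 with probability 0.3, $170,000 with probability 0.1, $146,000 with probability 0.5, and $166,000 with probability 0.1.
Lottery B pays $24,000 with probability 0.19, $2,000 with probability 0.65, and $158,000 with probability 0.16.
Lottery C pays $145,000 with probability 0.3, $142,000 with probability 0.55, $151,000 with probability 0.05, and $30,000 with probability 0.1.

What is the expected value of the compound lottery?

$72,854

EV(A) = 0.3 × 107000 + 0.1 × 170000 + 0.5 × 146000 + 0.1 × 166000 = 32100 + 17000 + 73000 + 16600 = 138700
EV(B) = 0.19 × 24000 + 0.65 × 2000 + 0.16 × 158000 = 4560 + 1300 + 25280 = 31140
EV(C) = 0.3 × 145000 + 0.55 × 142000 + 0.05 × 151000 + 0.1 × 30000 = 43500 + 78100 + 7550 + 3000 = 132150
Overall = 0.2 × 138700 + 0.6 × 31140 + 0.2 × 132150 = 27740 + 18684 + 26430 = 72854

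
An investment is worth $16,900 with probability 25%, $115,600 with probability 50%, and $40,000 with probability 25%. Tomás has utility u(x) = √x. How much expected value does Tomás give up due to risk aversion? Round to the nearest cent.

$8,268.75

E[u] = 0.25·√16900 + 0.5·√115600 + 0.25·√40000 = 0.25·130 + 0.5·340 + 0.25·200 = 252.5
CE = (252.5)² = 63756.25
Risk premium = EV − CE = 72025 − 63756.25 = 8268.75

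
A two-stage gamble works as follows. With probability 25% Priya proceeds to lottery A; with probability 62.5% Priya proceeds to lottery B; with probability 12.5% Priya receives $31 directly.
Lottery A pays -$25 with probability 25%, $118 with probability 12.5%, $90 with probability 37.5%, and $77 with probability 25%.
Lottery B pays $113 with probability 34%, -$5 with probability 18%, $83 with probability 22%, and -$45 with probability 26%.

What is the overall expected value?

$46.80

EV(A) = 0.25 × (-25) + 0.125 × 118 + 0.375 × 90 + 0.25 × 77 = -6.25 + 14.75 + 33.75 + 19.25 = 61.5
EV(B) = 0.34 × 113 + 0.18 × (-5) + 0.22 × 83 + 0.26 × (-45) = 38.42 − 0.9 + 18.26 − 11.7 = 44.08
Branch C: 31 (certain)
Overall = 0.25 × 61.5 + 0.625 × 44.08 + 0.125 × 31 = 15.375 + 27.55 + 3.875 = 46.8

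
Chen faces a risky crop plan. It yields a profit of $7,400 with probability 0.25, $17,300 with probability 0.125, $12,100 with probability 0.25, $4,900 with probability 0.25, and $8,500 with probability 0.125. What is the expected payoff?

EV = 0.25 × 7400 + 0.125 × 17300 + 0.25 × 12100 + 0.25 × 4900 + 0.125 × 8500 = 1850 + 2162.5 + 3025 + 1225 + 1062.5 = 9325

$9,325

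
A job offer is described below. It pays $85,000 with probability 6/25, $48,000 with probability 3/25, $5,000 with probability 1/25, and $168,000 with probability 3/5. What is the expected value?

EV = 6/25 × 85000 + 3/25 × 48000 + 1/25 × 5000 + 3/5 × 168000 = 20400 + 5760 + 200 + 100800 = 127160

$127,160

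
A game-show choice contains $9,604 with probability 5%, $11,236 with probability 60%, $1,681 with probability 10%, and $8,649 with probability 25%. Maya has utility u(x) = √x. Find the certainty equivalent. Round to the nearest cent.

$9,187.22

E[u] = 0.05·√9604 + 0.6·√11236 + 0.1·√1681 + 0.25·√8649 = 0.05·98 + 0.6·106 + 0.1·41 + 0.25·93 = 95.85
CE = (95.85)² = 9187.2225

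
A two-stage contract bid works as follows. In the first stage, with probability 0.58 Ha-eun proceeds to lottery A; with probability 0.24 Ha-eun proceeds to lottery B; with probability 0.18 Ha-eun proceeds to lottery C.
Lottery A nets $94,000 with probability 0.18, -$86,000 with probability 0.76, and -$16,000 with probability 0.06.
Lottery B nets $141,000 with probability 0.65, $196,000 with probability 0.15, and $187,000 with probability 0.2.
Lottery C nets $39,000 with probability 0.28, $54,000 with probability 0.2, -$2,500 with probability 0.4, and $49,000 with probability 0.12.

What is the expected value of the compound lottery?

EV(A) = 0.18 × 94000 + 0.76 × (-86000) + 0.06 × (-16000) = 16920 − 65360 − 960 = -49400
EV(B) = 0.65 × 141000 + 0.15 × 196000 + 0.2 × 187000 = 91650 + 29400 + 37400 = 158450
EV(C) = 0.28 × 39000 + 0.2 × 54000 + 0.4 × (-2500) + 0.12 × 49000 = 10920 + 10800 − 1000 + 5880 = 26600
Overall = 0.58 × (-49400) + 0.24 × 158450 + 0.18 × 26600 = -28652 + 38028 + 4788 = 14164

$14,164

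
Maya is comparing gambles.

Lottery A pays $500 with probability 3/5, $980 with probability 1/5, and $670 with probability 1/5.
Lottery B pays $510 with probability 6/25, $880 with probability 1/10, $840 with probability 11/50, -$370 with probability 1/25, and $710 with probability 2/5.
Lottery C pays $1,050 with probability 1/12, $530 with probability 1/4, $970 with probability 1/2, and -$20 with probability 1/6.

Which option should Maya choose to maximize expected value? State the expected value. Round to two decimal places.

Lottery A = 3/5 × 500 + 1/5 × 980 + 1/5 × 670 = 300 + 196 + 134 = 630
Lottery B = 6/25 × 510 + 1/10 × 880 + 11/50 × 840 + 1/25 × (-370) + 2/5 × 710 = 122.4 + 88 + 184.8 − 14.8 + 284 = 664.4
Lottery C = 1/12 × 1050 + 1/4 × 530 + 1/2 × 970 + 1/6 × (-20) = 87.5 + 132.5 + 485 − 3.3333 = 701.6667

Lottery C ($701.67)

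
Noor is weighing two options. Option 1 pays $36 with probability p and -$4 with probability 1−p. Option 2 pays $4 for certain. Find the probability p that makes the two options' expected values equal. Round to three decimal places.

p·36 + (1−p)·(-4) = 4
40p − 4 = 4
p = (4 + 4) / 40

p = 0.200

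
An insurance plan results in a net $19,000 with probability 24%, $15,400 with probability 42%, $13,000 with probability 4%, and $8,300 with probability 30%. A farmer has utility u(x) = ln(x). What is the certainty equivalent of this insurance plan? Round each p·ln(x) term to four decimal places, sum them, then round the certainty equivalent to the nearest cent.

$13,363.74

E[u] = 0.24·ln(19000) + 0.42·ln(15400) + 0.04·ln(13000) + 0.3·ln(8300) = 2.3645 + 4.0497 + 0.3789 + 2.7072 = 9.5003
CE = e^9.5003 ≈ 13363.74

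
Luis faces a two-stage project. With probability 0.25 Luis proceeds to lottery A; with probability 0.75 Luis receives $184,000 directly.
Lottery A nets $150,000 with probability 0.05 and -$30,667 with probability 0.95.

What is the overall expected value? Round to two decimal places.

$132,591.59

EV(A) = 0.05 × 150000 + 0.95 × (-30667) = 7500 − 29133.65 = -21633.65
Branch B: 184000 (certain)
Overall = 0.25 × (-21633.65) + 0.75 × 184000 = -5408.4125 + 138000 = 132591.5875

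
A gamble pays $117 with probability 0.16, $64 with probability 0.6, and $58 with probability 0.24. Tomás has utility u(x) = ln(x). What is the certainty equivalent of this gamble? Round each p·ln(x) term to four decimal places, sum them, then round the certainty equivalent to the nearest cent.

$68.83

E[u] = 0.16·ln(117) + 0.6·ln(64) + 0.24·ln(58) = 0.7619 + 2.4953 + 0.9745 = 4.2317
CE = e^4.2317 ≈ 68.83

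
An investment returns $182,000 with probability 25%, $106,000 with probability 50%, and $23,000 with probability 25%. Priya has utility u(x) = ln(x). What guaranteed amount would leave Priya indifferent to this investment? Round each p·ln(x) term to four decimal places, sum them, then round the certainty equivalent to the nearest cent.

E[u] = 0.25·ln(182000) + 0.5·ln(106000) + 0.25·ln(23000) = 3.0279 + 5.7856 + 2.5108 = 11.3243
CE = e^11.3243 ≈ 82809.66

$82,809.66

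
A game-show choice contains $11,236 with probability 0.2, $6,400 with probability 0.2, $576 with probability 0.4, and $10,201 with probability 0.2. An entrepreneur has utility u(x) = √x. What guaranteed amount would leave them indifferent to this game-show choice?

E[u] = 0.2·√11236 + 0.2·√6400 + 0.4·√576 + 0.2·√10201 = 0.2·106 + 0.2·80 + 0.4·24 + 0.2·101 = 67
CE = (67)² = 4489

$4,489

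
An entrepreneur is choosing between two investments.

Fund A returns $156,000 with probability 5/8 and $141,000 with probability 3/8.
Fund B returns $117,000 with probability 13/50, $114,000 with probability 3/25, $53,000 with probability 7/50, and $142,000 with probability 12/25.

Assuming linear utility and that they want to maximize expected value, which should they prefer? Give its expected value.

Fund A ($150,375)

Fund A = 5/8 × 156000 + 3/8 × 141000 = 97500 + 52875 = 150375
Fund B = 13/50 × 117000 + 3/25 × 114000 + 7/50 × 53000 + 12/25 × 142000 = 30420 + 13680 + 7420 + 68160 = 119680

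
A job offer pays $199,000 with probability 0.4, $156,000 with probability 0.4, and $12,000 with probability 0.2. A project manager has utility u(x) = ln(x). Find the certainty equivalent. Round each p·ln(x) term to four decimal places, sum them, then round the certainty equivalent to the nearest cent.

$102,939.84

E[u] = 0.4·ln(199000) + 0.4·ln(156000) + 0.2·ln(12000) = 4.8804 + 4.7830 + 1.8785 = 11.5419
CE = e^11.5419 ≈ 102939.84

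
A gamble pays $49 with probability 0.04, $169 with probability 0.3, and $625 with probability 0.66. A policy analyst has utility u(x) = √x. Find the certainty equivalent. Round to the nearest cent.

$427.66

E[u] = 0.04·√49 + 0.3·√169 + 0.66·√625 = 0.04·7 + 0.3·13 + 0.66·25 = 20.68
CE = (20.68)² = 427.6624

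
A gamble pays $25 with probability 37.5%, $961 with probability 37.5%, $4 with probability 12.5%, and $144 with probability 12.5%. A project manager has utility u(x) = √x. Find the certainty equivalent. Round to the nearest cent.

$232.56

E[u] = 0.375·√25 + 0.375·√961 + 0.125·√4 + 0.125·√144 = 0.375·5 + 0.375·31 + 0.125·2 + 0.125·12 = 15.25
CE = (15.25)² = 232.5625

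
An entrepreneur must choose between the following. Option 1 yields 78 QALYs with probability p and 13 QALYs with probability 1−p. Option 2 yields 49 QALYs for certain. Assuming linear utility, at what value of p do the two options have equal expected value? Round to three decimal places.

p = 0.554

p·78 + (1−p)·13 = 49
65p + 13 = 49
p = (49 − 13) / 65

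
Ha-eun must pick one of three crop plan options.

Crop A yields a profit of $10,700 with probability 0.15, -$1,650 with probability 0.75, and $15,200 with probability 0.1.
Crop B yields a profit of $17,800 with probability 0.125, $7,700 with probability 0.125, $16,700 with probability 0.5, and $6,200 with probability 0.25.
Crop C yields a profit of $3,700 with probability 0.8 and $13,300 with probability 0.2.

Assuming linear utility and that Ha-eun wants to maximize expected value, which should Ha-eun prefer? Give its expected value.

Crop A = 0.15 × 10700 + 0.75 × (-1650) + 0.1 × 15200 = 1605 − 1237.5 + 1520 = 1887.5
Crop B = 0.125 × 17800 + 0.125 × 7700 + 0.5 × 16700 + 0.25 × 6200 = 2225 + 962.5 + 8350 + 1550 = 13087.5
Crop C = 0.8 × 3700 + 0.2 × 13300 = 2960 + 2660 = 5620

Crop B ($13,087.50)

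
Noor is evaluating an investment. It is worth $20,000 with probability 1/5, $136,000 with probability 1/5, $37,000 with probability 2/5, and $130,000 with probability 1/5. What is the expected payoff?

EV = 1/5 × 20000 + 1/5 × 136000 + 2/5 × 37000 + 1/5 × 130000 = 4000 + 27200 + 14800 + 26000 = 72000

$72,000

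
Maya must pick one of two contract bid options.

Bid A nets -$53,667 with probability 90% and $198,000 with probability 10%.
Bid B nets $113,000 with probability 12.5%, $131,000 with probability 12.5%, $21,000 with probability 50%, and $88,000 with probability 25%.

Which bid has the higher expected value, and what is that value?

Bid B ($63,000)

Bid A = 0.9 × (-53667) + 0.1 × 198000 = -48300.3 + 19800 = -28500.3
Bid B = 0.125 × 113000 + 0.125 × 131000 + 0.5 × 21000 + 0.25 × 88000 = 14125 + 16375 + 10500 + 22000 = 63000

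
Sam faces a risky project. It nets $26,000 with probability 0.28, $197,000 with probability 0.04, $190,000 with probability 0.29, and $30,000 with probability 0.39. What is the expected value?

EV = 0.28 × 26000 + 0.04 × 197000 + 0.29 × 190000 + 0.39 × 30000 = 7280 + 7880 + 55100 + 11700 = 81960

$81,960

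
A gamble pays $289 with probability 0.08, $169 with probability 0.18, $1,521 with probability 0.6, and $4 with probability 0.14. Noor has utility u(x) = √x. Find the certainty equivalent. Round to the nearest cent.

$749.66

E[u] = 0.08·√289 + 0.18·√169 + 0.6·√1521 + 0.14·√4 = 0.08·17 + 0.18·13 + 0.6·39 + 0.14·2 = 27.38
CE = (27.38)² = 749.6644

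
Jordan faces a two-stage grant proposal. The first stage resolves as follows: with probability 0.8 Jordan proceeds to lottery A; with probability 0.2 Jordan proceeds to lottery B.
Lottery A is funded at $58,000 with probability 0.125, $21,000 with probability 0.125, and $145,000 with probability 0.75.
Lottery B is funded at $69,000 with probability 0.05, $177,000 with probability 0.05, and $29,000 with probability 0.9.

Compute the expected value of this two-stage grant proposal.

$102,580

EV(A) = 0.125 × 58000 + 0.125 × 21000 + 0.75 × 145000 = 7250 + 2625 + 108750 = 118625
EV(B) = 0.05 × 69000 + 0.05 × 177000 + 0.9 × 29000 = 3450 + 8850 + 26100 = 38400
Overall = 0.8 × 118625 + 0.2 × 38400 = 94900 + 7680 = 102580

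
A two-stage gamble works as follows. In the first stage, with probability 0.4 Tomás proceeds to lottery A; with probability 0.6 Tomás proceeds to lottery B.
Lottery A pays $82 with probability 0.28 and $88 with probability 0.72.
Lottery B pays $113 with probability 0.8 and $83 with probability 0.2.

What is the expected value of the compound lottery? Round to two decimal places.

$98.73

EV(A) = 0.28 × 82 + 0.72 × 88 = 22.96 + 63.36 = 86.32
EV(B) = 0.8 × 113 + 0.2 × 83 = 90.4 + 16.6 = 107
Overall = 0.4 × 86.32 + 0.6 × 107 = 34.528 + 64.2 = 98.728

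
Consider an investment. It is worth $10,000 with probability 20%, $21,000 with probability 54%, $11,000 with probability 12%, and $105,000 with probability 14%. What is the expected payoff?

EV = 0.2 × 10000 + 0.54 × 21000 + 0.12 × 11000 + 0.14 × 105000 = 2000 + 11340 + 1320 + 14700 = 29360

$29,360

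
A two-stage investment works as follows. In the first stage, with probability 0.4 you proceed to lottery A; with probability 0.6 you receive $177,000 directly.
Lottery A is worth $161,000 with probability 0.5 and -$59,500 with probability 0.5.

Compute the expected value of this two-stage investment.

EV(A) = 0.5 × 161000 + 0.5 × (-59500) = 80500 − 29750 = 50750
Branch B: 177000 (certain)
Overall = 0.4 × 50750 + 0.6 × 177000 = 20300 + 106200 = 126500

$126,500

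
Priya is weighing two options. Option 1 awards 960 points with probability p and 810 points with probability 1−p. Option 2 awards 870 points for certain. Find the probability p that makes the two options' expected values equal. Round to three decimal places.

p·960 + (1−p)·810 = 870
150p + 810 = 870
p = (870 − 810) / 150

p = 0.400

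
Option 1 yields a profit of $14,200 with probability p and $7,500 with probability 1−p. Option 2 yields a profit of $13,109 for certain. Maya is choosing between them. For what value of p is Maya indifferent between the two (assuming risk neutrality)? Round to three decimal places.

p·14200 + (1−p)·7500 = 13109
6700p + 7500 = 13109
p = (13109 − 7500) / 6700

p = 0.837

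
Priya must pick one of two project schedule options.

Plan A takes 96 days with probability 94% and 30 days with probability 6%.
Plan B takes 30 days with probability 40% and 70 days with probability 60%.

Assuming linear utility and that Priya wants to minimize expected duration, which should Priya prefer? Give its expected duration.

Plan B (54 days)

Plan A = 0.94 × 96 + 0.06 × 30 = 90.24 + 1.8 = 92.04
Plan B = 0.4 × 30 + 0.6 × 70 = 12 + 42 = 54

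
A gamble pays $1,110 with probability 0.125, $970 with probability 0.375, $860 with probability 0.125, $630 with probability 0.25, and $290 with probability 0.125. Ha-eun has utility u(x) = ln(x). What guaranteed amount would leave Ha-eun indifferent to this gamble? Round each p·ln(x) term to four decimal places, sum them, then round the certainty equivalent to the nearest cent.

$750.10

E[u] = 0.125·ln(1110) + 0.375·ln(970) + 0.125·ln(860) + 0.25·ln(630) + 0.125·ln(290) = 0.8765 + 2.5790 + 0.8446 + 1.6114 + 0.7087 = 6.6202
CE = e^6.6202 ≈ 750.10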